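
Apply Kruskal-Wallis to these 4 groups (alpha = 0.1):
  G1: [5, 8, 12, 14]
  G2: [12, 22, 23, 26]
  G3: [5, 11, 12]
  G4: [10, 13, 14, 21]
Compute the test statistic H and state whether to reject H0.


Step 1: Combine all N = 15 observations and assign midranks.
sorted (value, group, rank): (5,G1,1.5), (5,G3,1.5), (8,G1,3), (10,G4,4), (11,G3,5), (12,G1,7), (12,G2,7), (12,G3,7), (13,G4,9), (14,G1,10.5), (14,G4,10.5), (21,G4,12), (22,G2,13), (23,G2,14), (26,G2,15)
Step 2: Sum ranks within each group.
R_1 = 22 (n_1 = 4)
R_2 = 49 (n_2 = 4)
R_3 = 13.5 (n_3 = 3)
R_4 = 35.5 (n_4 = 4)
Step 3: H = 12/(N(N+1)) * sum(R_i^2/n_i) - 3(N+1)
     = 12/(15*16) * (22^2/4 + 49^2/4 + 13.5^2/3 + 35.5^2/4) - 3*16
     = 0.050000 * 1097.06 - 48
     = 6.853125.
Step 4: Ties present; correction factor C = 1 - 36/(15^3 - 15) = 0.989286. Corrected H = 6.853125 / 0.989286 = 6.927347.
Step 5: Under H0, H ~ chi^2(3); p-value = 0.074250.
Step 6: alpha = 0.1. reject H0.

H = 6.9273, df = 3, p = 0.074250, reject H0.


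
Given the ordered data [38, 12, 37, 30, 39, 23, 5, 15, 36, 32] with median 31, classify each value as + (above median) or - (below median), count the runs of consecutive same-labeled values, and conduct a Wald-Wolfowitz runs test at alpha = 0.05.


Step 1: Compute median = 31; label A = above, B = below.
Labels in order: ABABABBBAA  (n_A = 5, n_B = 5)
Step 2: Count runs R = 7.
Step 3: Under H0 (random ordering), E[R] = 2*n_A*n_B/(n_A+n_B) + 1 = 2*5*5/10 + 1 = 6.0000.
        Var[R] = 2*n_A*n_B*(2*n_A*n_B - n_A - n_B) / ((n_A+n_B)^2 * (n_A+n_B-1)) = 2000/900 = 2.2222.
        SD[R] = 1.4907.
Step 4: Continuity-corrected z = (R - 0.5 - E[R]) / SD[R] = (7 - 0.5 - 6.0000) / 1.4907 = 0.3354.
Step 5: Two-sided p-value via normal approximation = 2*(1 - Phi(|z|)) = 0.737316.
Step 6: alpha = 0.05. fail to reject H0.

R = 7, z = 0.3354, p = 0.737316, fail to reject H0.


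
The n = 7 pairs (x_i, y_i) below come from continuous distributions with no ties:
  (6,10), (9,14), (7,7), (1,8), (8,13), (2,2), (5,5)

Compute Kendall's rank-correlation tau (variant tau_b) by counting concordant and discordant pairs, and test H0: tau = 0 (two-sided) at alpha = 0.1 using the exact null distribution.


Step 1: Enumerate the 21 unordered pairs (i,j) with i<j and classify each by sign(x_j-x_i) * sign(y_j-y_i).
  (1,2):dx=+3,dy=+4->C; (1,3):dx=+1,dy=-3->D; (1,4):dx=-5,dy=-2->C; (1,5):dx=+2,dy=+3->C
  (1,6):dx=-4,dy=-8->C; (1,7):dx=-1,dy=-5->C; (2,3):dx=-2,dy=-7->C; (2,4):dx=-8,dy=-6->C
  (2,5):dx=-1,dy=-1->C; (2,6):dx=-7,dy=-12->C; (2,7):dx=-4,dy=-9->C; (3,4):dx=-6,dy=+1->D
  (3,5):dx=+1,dy=+6->C; (3,6):dx=-5,dy=-5->C; (3,7):dx=-2,dy=-2->C; (4,5):dx=+7,dy=+5->C
  (4,6):dx=+1,dy=-6->D; (4,7):dx=+4,dy=-3->D; (5,6):dx=-6,dy=-11->C; (5,7):dx=-3,dy=-8->C
  (6,7):dx=+3,dy=+3->C
Step 2: C = 17, D = 4, total pairs = 21.
Step 3: tau = (C - D)/(n(n-1)/2) = (17 - 4)/21 = 0.619048.
Step 4: Exact two-sided p-value (enumerate n! = 5040 permutations of y under H0): p = 0.069048.
Step 5: alpha = 0.1. reject H0.

tau_b = 0.6190 (C=17, D=4), p = 0.069048, reject H0.


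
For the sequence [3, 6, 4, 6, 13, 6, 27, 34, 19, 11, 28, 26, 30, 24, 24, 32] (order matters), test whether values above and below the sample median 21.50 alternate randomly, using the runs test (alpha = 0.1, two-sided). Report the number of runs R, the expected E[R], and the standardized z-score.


Step 1: Compute median = 21.50; label A = above, B = below.
Labels in order: BBBBBBAABBAAAAAA  (n_A = 8, n_B = 8)
Step 2: Count runs R = 4.
Step 3: Under H0 (random ordering), E[R] = 2*n_A*n_B/(n_A+n_B) + 1 = 2*8*8/16 + 1 = 9.0000.
        Var[R] = 2*n_A*n_B*(2*n_A*n_B - n_A - n_B) / ((n_A+n_B)^2 * (n_A+n_B-1)) = 14336/3840 = 3.7333.
        SD[R] = 1.9322.
Step 4: Continuity-corrected z = (R + 0.5 - E[R]) / SD[R] = (4 + 0.5 - 9.0000) / 1.9322 = -2.3290.
Step 5: Two-sided p-value via normal approximation = 2*(1 - Phi(|z|)) = 0.019861.
Step 6: alpha = 0.1. reject H0.

R = 4, z = -2.3290, p = 0.019861, reject H0.


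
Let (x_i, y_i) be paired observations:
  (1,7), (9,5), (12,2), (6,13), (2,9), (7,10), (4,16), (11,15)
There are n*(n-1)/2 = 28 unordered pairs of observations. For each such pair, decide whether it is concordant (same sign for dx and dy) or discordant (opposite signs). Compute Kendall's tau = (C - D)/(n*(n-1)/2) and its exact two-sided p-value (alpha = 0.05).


Step 1: Enumerate the 28 unordered pairs (i,j) with i<j and classify each by sign(x_j-x_i) * sign(y_j-y_i).
  (1,2):dx=+8,dy=-2->D; (1,3):dx=+11,dy=-5->D; (1,4):dx=+5,dy=+6->C; (1,5):dx=+1,dy=+2->C
  (1,6):dx=+6,dy=+3->C; (1,7):dx=+3,dy=+9->C; (1,8):dx=+10,dy=+8->C; (2,3):dx=+3,dy=-3->D
  (2,4):dx=-3,dy=+8->D; (2,5):dx=-7,dy=+4->D; (2,6):dx=-2,dy=+5->D; (2,7):dx=-5,dy=+11->D
  (2,8):dx=+2,dy=+10->C; (3,4):dx=-6,dy=+11->D; (3,5):dx=-10,dy=+7->D; (3,6):dx=-5,dy=+8->D
  (3,7):dx=-8,dy=+14->D; (3,8):dx=-1,dy=+13->D; (4,5):dx=-4,dy=-4->C; (4,6):dx=+1,dy=-3->D
  (4,7):dx=-2,dy=+3->D; (4,8):dx=+5,dy=+2->C; (5,6):dx=+5,dy=+1->C; (5,7):dx=+2,dy=+7->C
  (5,8):dx=+9,dy=+6->C; (6,7):dx=-3,dy=+6->D; (6,8):dx=+4,dy=+5->C; (7,8):dx=+7,dy=-1->D
Step 2: C = 12, D = 16, total pairs = 28.
Step 3: tau = (C - D)/(n(n-1)/2) = (12 - 16)/28 = -0.142857.
Step 4: Exact two-sided p-value (enumerate n! = 40320 permutations of y under H0): p = 0.719544.
Step 5: alpha = 0.05. fail to reject H0.

tau_b = -0.1429 (C=12, D=16), p = 0.719544, fail to reject H0.


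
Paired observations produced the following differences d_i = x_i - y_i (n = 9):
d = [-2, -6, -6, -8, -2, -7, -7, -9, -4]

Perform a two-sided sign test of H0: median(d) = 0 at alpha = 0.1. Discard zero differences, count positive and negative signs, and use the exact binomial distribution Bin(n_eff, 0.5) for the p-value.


Step 1: Discard zero differences. Original n = 9; n_eff = number of nonzero differences = 9.
Nonzero differences (with sign): -2, -6, -6, -8, -2, -7, -7, -9, -4
Step 2: Count signs: positive = 0, negative = 9.
Step 3: Under H0: P(positive) = 0.5, so the number of positives S ~ Bin(9, 0.5).
Step 4: Two-sided exact p-value = sum of Bin(9,0.5) probabilities at or below the observed probability = 0.003906.
Step 5: alpha = 0.1. reject H0.

n_eff = 9, pos = 0, neg = 9, p = 0.003906, reject H0.


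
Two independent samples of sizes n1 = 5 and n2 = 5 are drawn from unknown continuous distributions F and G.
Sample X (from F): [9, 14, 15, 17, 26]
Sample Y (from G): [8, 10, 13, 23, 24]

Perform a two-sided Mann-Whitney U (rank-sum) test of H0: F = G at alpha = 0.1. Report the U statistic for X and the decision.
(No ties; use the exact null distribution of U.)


Step 1: Combine and sort all 10 observations; assign midranks.
sorted (value, group): (8,Y), (9,X), (10,Y), (13,Y), (14,X), (15,X), (17,X), (23,Y), (24,Y), (26,X)
ranks: 8->1, 9->2, 10->3, 13->4, 14->5, 15->6, 17->7, 23->8, 24->9, 26->10
Step 2: Rank sum for X: R1 = 2 + 5 + 6 + 7 + 10 = 30.
Step 3: U_X = R1 - n1(n1+1)/2 = 30 - 5*6/2 = 30 - 15 = 15.
       U_Y = n1*n2 - U_X = 25 - 15 = 10.
Step 4: No ties, so the exact null distribution of U (based on enumerating the C(10,5) = 252 equally likely rank assignments) gives the two-sided p-value.
Step 5: p-value = 0.690476; compare to alpha = 0.1. fail to reject H0.

U_X = 15, p = 0.690476, fail to reject H0 at alpha = 0.1.


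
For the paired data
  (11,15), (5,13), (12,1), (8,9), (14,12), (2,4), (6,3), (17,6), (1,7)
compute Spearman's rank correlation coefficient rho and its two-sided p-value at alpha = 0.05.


Step 1: Rank x and y separately (midranks; no ties here).
rank(x): 11->6, 5->3, 12->7, 8->5, 14->8, 2->2, 6->4, 17->9, 1->1
rank(y): 15->9, 13->8, 1->1, 9->6, 12->7, 4->3, 3->2, 6->4, 7->5
Step 2: d_i = R_x(i) - R_y(i); compute d_i^2.
  (6-9)^2=9, (3-8)^2=25, (7-1)^2=36, (5-6)^2=1, (8-7)^2=1, (2-3)^2=1, (4-2)^2=4, (9-4)^2=25, (1-5)^2=16
sum(d^2) = 118.
Step 3: rho = 1 - 6*118 / (9*(9^2 - 1)) = 1 - 708/720 = 0.016667.
Step 4: Under H0, t = rho * sqrt((n-2)/(1-rho^2)) = 0.0441 ~ t(7).
Step 5: Two-sided p-value from the t-distribution with 7 df = 0.966055.
Step 6: alpha = 0.05. fail to reject H0.

rho = 0.0167, p = 0.966055, fail to reject H0 at alpha = 0.05.


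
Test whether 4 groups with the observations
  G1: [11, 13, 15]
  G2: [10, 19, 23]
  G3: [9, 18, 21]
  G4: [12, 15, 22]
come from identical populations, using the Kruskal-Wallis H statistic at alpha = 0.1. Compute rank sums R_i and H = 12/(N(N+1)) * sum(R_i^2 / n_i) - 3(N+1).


Step 1: Combine all N = 12 observations and assign midranks.
sorted (value, group, rank): (9,G3,1), (10,G2,2), (11,G1,3), (12,G4,4), (13,G1,5), (15,G1,6.5), (15,G4,6.5), (18,G3,8), (19,G2,9), (21,G3,10), (22,G4,11), (23,G2,12)
Step 2: Sum ranks within each group.
R_1 = 14.5 (n_1 = 3)
R_2 = 23 (n_2 = 3)
R_3 = 19 (n_3 = 3)
R_4 = 21.5 (n_4 = 3)
Step 3: H = 12/(N(N+1)) * sum(R_i^2/n_i) - 3(N+1)
     = 12/(12*13) * (14.5^2/3 + 23^2/3 + 19^2/3 + 21.5^2/3) - 3*13
     = 0.076923 * 520.833 - 39
     = 1.064103.
Step 4: Ties present; correction factor C = 1 - 6/(12^3 - 12) = 0.996503. Corrected H = 1.064103 / 0.996503 = 1.067836.
Step 5: Under H0, H ~ chi^2(3); p-value = 0.784844.
Step 6: alpha = 0.1. fail to reject H0.

H = 1.0678, df = 3, p = 0.784844, fail to reject H0.


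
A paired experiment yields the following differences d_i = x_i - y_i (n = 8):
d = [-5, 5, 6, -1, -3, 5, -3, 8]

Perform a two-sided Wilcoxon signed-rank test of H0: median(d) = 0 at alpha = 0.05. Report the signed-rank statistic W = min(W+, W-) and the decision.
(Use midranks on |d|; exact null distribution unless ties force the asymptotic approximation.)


Step 1: Drop any zero differences (none here) and take |d_i|.
|d| = [5, 5, 6, 1, 3, 5, 3, 8]
Step 2: Midrank |d_i| (ties get averaged ranks).
ranks: |5|->5, |5|->5, |6|->7, |1|->1, |3|->2.5, |5|->5, |3|->2.5, |8|->8
Step 3: Attach original signs; sum ranks with positive sign and with negative sign.
W+ = 5 + 7 + 5 + 8 = 25
W- = 5 + 1 + 2.5 + 2.5 = 11
(Check: W+ + W- = 36 should equal n(n+1)/2 = 36.)
Step 4: Test statistic W = min(W+, W-) = 11.
Step 5: Ties in |d|, so use the tie-corrected normal approximation.
        E[W] = n(n+1)/4 = 8*9/4 = 18.
        Tie groups: |d|=3 (t=2), |d|=5 (t=3); sum(t^3 - t) = 30.
        Var[W] = n(n+1)(2n+1)/24 - sum(t^3-t)/48 = 1224/24 - 30/48 = 50.375.
        z = (W - E[W]) / sqrt(Var[W]) = (11 - 18) / 7.0975 = -0.9863.
        Two-sided p = 2*Phi(z) = 0.324007.
Step 6: alpha = 0.05. fail to reject H0.

W+ = 25, W- = 11, W = min = 11, p = 0.324007, fail to reject H0.


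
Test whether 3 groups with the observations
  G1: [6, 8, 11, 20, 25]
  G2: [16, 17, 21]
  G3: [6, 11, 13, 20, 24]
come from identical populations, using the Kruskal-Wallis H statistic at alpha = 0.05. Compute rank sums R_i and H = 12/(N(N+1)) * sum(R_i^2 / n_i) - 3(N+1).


Step 1: Combine all N = 13 observations and assign midranks.
sorted (value, group, rank): (6,G1,1.5), (6,G3,1.5), (8,G1,3), (11,G1,4.5), (11,G3,4.5), (13,G3,6), (16,G2,7), (17,G2,8), (20,G1,9.5), (20,G3,9.5), (21,G2,11), (24,G3,12), (25,G1,13)
Step 2: Sum ranks within each group.
R_1 = 31.5 (n_1 = 5)
R_2 = 26 (n_2 = 3)
R_3 = 33.5 (n_3 = 5)
Step 3: H = 12/(N(N+1)) * sum(R_i^2/n_i) - 3(N+1)
     = 12/(13*14) * (31.5^2/5 + 26^2/3 + 33.5^2/5) - 3*14
     = 0.065934 * 648.233 - 42
     = 0.740659.
Step 4: Ties present; correction factor C = 1 - 18/(13^3 - 13) = 0.991758. Corrected H = 0.740659 / 0.991758 = 0.746814.
Step 5: Under H0, H ~ chi^2(2); p-value = 0.688385.
Step 6: alpha = 0.05. fail to reject H0.

H = 0.7468, df = 2, p = 0.688385, fail to reject H0.


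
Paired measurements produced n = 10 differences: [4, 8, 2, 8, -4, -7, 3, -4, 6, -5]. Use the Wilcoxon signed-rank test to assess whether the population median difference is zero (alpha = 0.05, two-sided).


Step 1: Drop any zero differences (none here) and take |d_i|.
|d| = [4, 8, 2, 8, 4, 7, 3, 4, 6, 5]
Step 2: Midrank |d_i| (ties get averaged ranks).
ranks: |4|->4, |8|->9.5, |2|->1, |8|->9.5, |4|->4, |7|->8, |3|->2, |4|->4, |6|->7, |5|->6
Step 3: Attach original signs; sum ranks with positive sign and with negative sign.
W+ = 4 + 9.5 + 1 + 9.5 + 2 + 7 = 33
W- = 4 + 8 + 4 + 6 = 22
(Check: W+ + W- = 55 should equal n(n+1)/2 = 55.)
Step 4: Test statistic W = min(W+, W-) = 22.
Step 5: Ties in |d|, so use the tie-corrected normal approximation.
        E[W] = n(n+1)/4 = 10*11/4 = 27.5.
        Tie groups: |d|=4 (t=3), |d|=8 (t=2); sum(t^3 - t) = 30.
        Var[W] = n(n+1)(2n+1)/24 - sum(t^3-t)/48 = 2310/24 - 30/48 = 95.625.
        z = (W - E[W]) / sqrt(Var[W]) = (22 - 27.5) / 9.7788 = -0.5624.
        Two-sided p = 2*Phi(z) = 0.573816.
Step 6: alpha = 0.05. fail to reject H0.

W+ = 33, W- = 22, W = min = 22, p = 0.573816, fail to reject H0.


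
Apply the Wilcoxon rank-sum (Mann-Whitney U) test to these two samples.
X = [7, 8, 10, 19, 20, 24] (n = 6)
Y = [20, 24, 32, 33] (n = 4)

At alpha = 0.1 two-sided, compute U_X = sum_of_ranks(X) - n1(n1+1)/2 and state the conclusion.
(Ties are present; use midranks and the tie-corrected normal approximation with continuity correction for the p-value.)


Step 1: Combine and sort all 10 observations; assign midranks.
sorted (value, group): (7,X), (8,X), (10,X), (19,X), (20,X), (20,Y), (24,X), (24,Y), (32,Y), (33,Y)
ranks: 7->1, 8->2, 10->3, 19->4, 20->5.5, 20->5.5, 24->7.5, 24->7.5, 32->9, 33->10
Step 2: Rank sum for X: R1 = 1 + 2 + 3 + 4 + 5.5 + 7.5 = 23.
Step 3: U_X = R1 - n1(n1+1)/2 = 23 - 6*7/2 = 23 - 21 = 2.
       U_Y = n1*n2 - U_X = 24 - 2 = 22.
Step 4: Ties are present, so use the tie-corrected normal approximation (with continuity correction) for the p-value.
Step 5: p-value = 0.041570; compare to alpha = 0.1. reject H0.

U_X = 2, p = 0.041570, reject H0 at alpha = 0.1.


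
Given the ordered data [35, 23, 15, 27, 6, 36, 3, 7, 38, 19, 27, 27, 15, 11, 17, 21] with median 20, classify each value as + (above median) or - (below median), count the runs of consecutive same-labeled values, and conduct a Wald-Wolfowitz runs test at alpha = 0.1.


Step 1: Compute median = 20; label A = above, B = below.
Labels in order: AABABABBABAABBBA  (n_A = 8, n_B = 8)
Step 2: Count runs R = 11.
Step 3: Under H0 (random ordering), E[R] = 2*n_A*n_B/(n_A+n_B) + 1 = 2*8*8/16 + 1 = 9.0000.
        Var[R] = 2*n_A*n_B*(2*n_A*n_B - n_A - n_B) / ((n_A+n_B)^2 * (n_A+n_B-1)) = 14336/3840 = 3.7333.
        SD[R] = 1.9322.
Step 4: Continuity-corrected z = (R - 0.5 - E[R]) / SD[R] = (11 - 0.5 - 9.0000) / 1.9322 = 0.7763.
Step 5: Two-sided p-value via normal approximation = 2*(1 - Phi(|z|)) = 0.437558.
Step 6: alpha = 0.1. fail to reject H0.

R = 11, z = 0.7763, p = 0.437558, fail to reject H0.


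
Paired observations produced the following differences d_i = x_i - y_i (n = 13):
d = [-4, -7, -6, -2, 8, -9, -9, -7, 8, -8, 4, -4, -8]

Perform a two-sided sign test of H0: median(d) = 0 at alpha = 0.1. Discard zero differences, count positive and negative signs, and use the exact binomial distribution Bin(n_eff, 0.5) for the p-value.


Step 1: Discard zero differences. Original n = 13; n_eff = number of nonzero differences = 13.
Nonzero differences (with sign): -4, -7, -6, -2, +8, -9, -9, -7, +8, -8, +4, -4, -8
Step 2: Count signs: positive = 3, negative = 10.
Step 3: Under H0: P(positive) = 0.5, so the number of positives S ~ Bin(13, 0.5).
Step 4: Two-sided exact p-value = sum of Bin(13,0.5) probabilities at or below the observed probability = 0.092285.
Step 5: alpha = 0.1. reject H0.

n_eff = 13, pos = 3, neg = 10, p = 0.092285, reject H0.


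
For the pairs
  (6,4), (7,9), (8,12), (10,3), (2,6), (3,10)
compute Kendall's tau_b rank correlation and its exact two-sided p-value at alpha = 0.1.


Step 1: Enumerate the 15 unordered pairs (i,j) with i<j and classify each by sign(x_j-x_i) * sign(y_j-y_i).
  (1,2):dx=+1,dy=+5->C; (1,3):dx=+2,dy=+8->C; (1,4):dx=+4,dy=-1->D; (1,5):dx=-4,dy=+2->D
  (1,6):dx=-3,dy=+6->D; (2,3):dx=+1,dy=+3->C; (2,4):dx=+3,dy=-6->D; (2,5):dx=-5,dy=-3->C
  (2,6):dx=-4,dy=+1->D; (3,4):dx=+2,dy=-9->D; (3,5):dx=-6,dy=-6->C; (3,6):dx=-5,dy=-2->C
  (4,5):dx=-8,dy=+3->D; (4,6):dx=-7,dy=+7->D; (5,6):dx=+1,dy=+4->C
Step 2: C = 7, D = 8, total pairs = 15.
Step 3: tau = (C - D)/(n(n-1)/2) = (7 - 8)/15 = -0.066667.
Step 4: Exact two-sided p-value (enumerate n! = 720 permutations of y under H0): p = 1.000000.
Step 5: alpha = 0.1. fail to reject H0.

tau_b = -0.0667 (C=7, D=8), p = 1.000000, fail to reject H0.


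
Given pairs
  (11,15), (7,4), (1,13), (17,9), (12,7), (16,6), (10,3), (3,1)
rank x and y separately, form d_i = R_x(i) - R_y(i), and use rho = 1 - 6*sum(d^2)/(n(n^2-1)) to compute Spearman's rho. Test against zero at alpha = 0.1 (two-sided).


Step 1: Rank x and y separately (midranks; no ties here).
rank(x): 11->5, 7->3, 1->1, 17->8, 12->6, 16->7, 10->4, 3->2
rank(y): 15->8, 4->3, 13->7, 9->6, 7->5, 6->4, 3->2, 1->1
Step 2: d_i = R_x(i) - R_y(i); compute d_i^2.
  (5-8)^2=9, (3-3)^2=0, (1-7)^2=36, (8-6)^2=4, (6-5)^2=1, (7-4)^2=9, (4-2)^2=4, (2-1)^2=1
sum(d^2) = 64.
Step 3: rho = 1 - 6*64 / (8*(8^2 - 1)) = 1 - 384/504 = 0.238095.
Step 4: Under H0, t = rho * sqrt((n-2)/(1-rho^2)) = 0.6005 ~ t(6).
Step 5: Two-sided p-value from the t-distribution with 6 df = 0.570156.
Step 6: alpha = 0.1. fail to reject H0.

rho = 0.2381, p = 0.570156, fail to reject H0 at alpha = 0.1.


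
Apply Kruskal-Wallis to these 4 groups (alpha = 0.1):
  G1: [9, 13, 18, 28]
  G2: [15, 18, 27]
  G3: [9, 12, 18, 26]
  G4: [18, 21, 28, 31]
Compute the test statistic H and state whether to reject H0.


Step 1: Combine all N = 15 observations and assign midranks.
sorted (value, group, rank): (9,G1,1.5), (9,G3,1.5), (12,G3,3), (13,G1,4), (15,G2,5), (18,G1,7.5), (18,G2,7.5), (18,G3,7.5), (18,G4,7.5), (21,G4,10), (26,G3,11), (27,G2,12), (28,G1,13.5), (28,G4,13.5), (31,G4,15)
Step 2: Sum ranks within each group.
R_1 = 26.5 (n_1 = 4)
R_2 = 24.5 (n_2 = 3)
R_3 = 23 (n_3 = 4)
R_4 = 46 (n_4 = 4)
Step 3: H = 12/(N(N+1)) * sum(R_i^2/n_i) - 3(N+1)
     = 12/(15*16) * (26.5^2/4 + 24.5^2/3 + 23^2/4 + 46^2/4) - 3*16
     = 0.050000 * 1036.9 - 48
     = 3.844792.
Step 4: Ties present; correction factor C = 1 - 72/(15^3 - 15) = 0.978571. Corrected H = 3.844792 / 0.978571 = 3.928984.
Step 5: Under H0, H ~ chi^2(3); p-value = 0.269235.
Step 6: alpha = 0.1. fail to reject H0.

H = 3.9290, df = 3, p = 0.269235, fail to reject H0.


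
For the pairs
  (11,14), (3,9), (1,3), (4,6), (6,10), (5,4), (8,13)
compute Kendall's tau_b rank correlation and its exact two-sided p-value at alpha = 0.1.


Step 1: Enumerate the 21 unordered pairs (i,j) with i<j and classify each by sign(x_j-x_i) * sign(y_j-y_i).
  (1,2):dx=-8,dy=-5->C; (1,3):dx=-10,dy=-11->C; (1,4):dx=-7,dy=-8->C; (1,5):dx=-5,dy=-4->C
  (1,6):dx=-6,dy=-10->C; (1,7):dx=-3,dy=-1->C; (2,3):dx=-2,dy=-6->C; (2,4):dx=+1,dy=-3->D
  (2,5):dx=+3,dy=+1->C; (2,6):dx=+2,dy=-5->D; (2,7):dx=+5,dy=+4->C; (3,4):dx=+3,dy=+3->C
  (3,5):dx=+5,dy=+7->C; (3,6):dx=+4,dy=+1->C; (3,7):dx=+7,dy=+10->C; (4,5):dx=+2,dy=+4->C
  (4,6):dx=+1,dy=-2->D; (4,7):dx=+4,dy=+7->C; (5,6):dx=-1,dy=-6->C; (5,7):dx=+2,dy=+3->C
  (6,7):dx=+3,dy=+9->C
Step 2: C = 18, D = 3, total pairs = 21.
Step 3: tau = (C - D)/(n(n-1)/2) = (18 - 3)/21 = 0.714286.
Step 4: Exact two-sided p-value (enumerate n! = 5040 permutations of y under H0): p = 0.030159.
Step 5: alpha = 0.1. reject H0.

tau_b = 0.7143 (C=18, D=3), p = 0.030159, reject H0.


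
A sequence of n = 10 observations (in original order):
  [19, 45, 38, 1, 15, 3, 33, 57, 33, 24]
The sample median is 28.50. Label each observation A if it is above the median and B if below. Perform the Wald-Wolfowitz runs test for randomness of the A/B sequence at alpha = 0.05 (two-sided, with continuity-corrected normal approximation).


Step 1: Compute median = 28.50; label A = above, B = below.
Labels in order: BAABBBAAAB  (n_A = 5, n_B = 5)
Step 2: Count runs R = 5.
Step 3: Under H0 (random ordering), E[R] = 2*n_A*n_B/(n_A+n_B) + 1 = 2*5*5/10 + 1 = 6.0000.
        Var[R] = 2*n_A*n_B*(2*n_A*n_B - n_A - n_B) / ((n_A+n_B)^2 * (n_A+n_B-1)) = 2000/900 = 2.2222.
        SD[R] = 1.4907.
Step 4: Continuity-corrected z = (R + 0.5 - E[R]) / SD[R] = (5 + 0.5 - 6.0000) / 1.4907 = -0.3354.
Step 5: Two-sided p-value via normal approximation = 2*(1 - Phi(|z|)) = 0.737316.
Step 6: alpha = 0.05. fail to reject H0.

R = 5, z = -0.3354, p = 0.737316, fail to reject H0.


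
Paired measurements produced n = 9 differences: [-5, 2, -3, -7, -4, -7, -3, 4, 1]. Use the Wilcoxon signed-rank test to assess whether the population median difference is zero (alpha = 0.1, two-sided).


Step 1: Drop any zero differences (none here) and take |d_i|.
|d| = [5, 2, 3, 7, 4, 7, 3, 4, 1]
Step 2: Midrank |d_i| (ties get averaged ranks).
ranks: |5|->7, |2|->2, |3|->3.5, |7|->8.5, |4|->5.5, |7|->8.5, |3|->3.5, |4|->5.5, |1|->1
Step 3: Attach original signs; sum ranks with positive sign and with negative sign.
W+ = 2 + 5.5 + 1 = 8.5
W- = 7 + 3.5 + 8.5 + 5.5 + 8.5 + 3.5 = 36.5
(Check: W+ + W- = 45 should equal n(n+1)/2 = 45.)
Step 4: Test statistic W = min(W+, W-) = 8.5.
Step 5: Ties in |d|, so use the tie-corrected normal approximation.
        E[W] = n(n+1)/4 = 9*10/4 = 22.5.
        Tie groups: |d|=3 (t=2), |d|=4 (t=2), |d|=7 (t=2); sum(t^3 - t) = 18.
        Var[W] = n(n+1)(2n+1)/24 - sum(t^3-t)/48 = 1710/24 - 18/48 = 70.875.
        z = (W - E[W]) / sqrt(Var[W]) = (8.5 - 22.5) / 8.4187 = -1.6630.
        Two-sided p = 2*Phi(z) = 0.096321.
Step 6: alpha = 0.1. reject H0.

W+ = 8.5, W- = 36.5, W = min = 8.5, p = 0.096321, reject H0.


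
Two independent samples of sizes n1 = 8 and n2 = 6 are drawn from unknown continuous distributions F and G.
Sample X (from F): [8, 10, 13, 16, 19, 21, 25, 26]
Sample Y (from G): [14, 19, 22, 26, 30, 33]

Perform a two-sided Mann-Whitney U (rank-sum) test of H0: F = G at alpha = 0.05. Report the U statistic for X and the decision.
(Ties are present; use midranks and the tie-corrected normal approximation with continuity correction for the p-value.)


Step 1: Combine and sort all 14 observations; assign midranks.
sorted (value, group): (8,X), (10,X), (13,X), (14,Y), (16,X), (19,X), (19,Y), (21,X), (22,Y), (25,X), (26,X), (26,Y), (30,Y), (33,Y)
ranks: 8->1, 10->2, 13->3, 14->4, 16->5, 19->6.5, 19->6.5, 21->8, 22->9, 25->10, 26->11.5, 26->11.5, 30->13, 33->14
Step 2: Rank sum for X: R1 = 1 + 2 + 3 + 5 + 6.5 + 8 + 10 + 11.5 = 47.
Step 3: U_X = R1 - n1(n1+1)/2 = 47 - 8*9/2 = 47 - 36 = 11.
       U_Y = n1*n2 - U_X = 48 - 11 = 37.
Step 4: Ties are present, so use the tie-corrected normal approximation (with continuity correction) for the p-value.
Step 5: p-value = 0.105813; compare to alpha = 0.05. fail to reject H0.

U_X = 11, p = 0.105813, fail to reject H0 at alpha = 0.05.


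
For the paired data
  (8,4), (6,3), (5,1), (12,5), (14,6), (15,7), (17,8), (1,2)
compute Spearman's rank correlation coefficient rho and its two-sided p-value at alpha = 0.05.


Step 1: Rank x and y separately (midranks; no ties here).
rank(x): 8->4, 6->3, 5->2, 12->5, 14->6, 15->7, 17->8, 1->1
rank(y): 4->4, 3->3, 1->1, 5->5, 6->6, 7->7, 8->8, 2->2
Step 2: d_i = R_x(i) - R_y(i); compute d_i^2.
  (4-4)^2=0, (3-3)^2=0, (2-1)^2=1, (5-5)^2=0, (6-6)^2=0, (7-7)^2=0, (8-8)^2=0, (1-2)^2=1
sum(d^2) = 2.
Step 3: rho = 1 - 6*2 / (8*(8^2 - 1)) = 1 - 12/504 = 0.976190.
Step 4: Under H0, t = rho * sqrt((n-2)/(1-rho^2)) = 11.0235 ~ t(6).
Step 5: Two-sided p-value from the t-distribution with 6 df = 0.000033.
Step 6: alpha = 0.05. reject H0.

rho = 0.9762, p = 0.000033, reject H0 at alpha = 0.05.


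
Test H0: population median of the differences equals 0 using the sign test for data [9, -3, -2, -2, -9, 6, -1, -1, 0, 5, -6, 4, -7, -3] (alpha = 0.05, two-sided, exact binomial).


Step 1: Discard zero differences. Original n = 14; n_eff = number of nonzero differences = 13.
Nonzero differences (with sign): +9, -3, -2, -2, -9, +6, -1, -1, +5, -6, +4, -7, -3
Step 2: Count signs: positive = 4, negative = 9.
Step 3: Under H0: P(positive) = 0.5, so the number of positives S ~ Bin(13, 0.5).
Step 4: Two-sided exact p-value = sum of Bin(13,0.5) probabilities at or below the observed probability = 0.266846.
Step 5: alpha = 0.05. fail to reject H0.

n_eff = 13, pos = 4, neg = 9, p = 0.266846, fail to reject H0.


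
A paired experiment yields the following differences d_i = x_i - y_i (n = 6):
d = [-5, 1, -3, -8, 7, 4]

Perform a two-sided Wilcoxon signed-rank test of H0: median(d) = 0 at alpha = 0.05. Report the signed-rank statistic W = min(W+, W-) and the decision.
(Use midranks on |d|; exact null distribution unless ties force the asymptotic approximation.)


Step 1: Drop any zero differences (none here) and take |d_i|.
|d| = [5, 1, 3, 8, 7, 4]
Step 2: Midrank |d_i| (ties get averaged ranks).
ranks: |5|->4, |1|->1, |3|->2, |8|->6, |7|->5, |4|->3
Step 3: Attach original signs; sum ranks with positive sign and with negative sign.
W+ = 1 + 5 + 3 = 9
W- = 4 + 2 + 6 = 12
(Check: W+ + W- = 21 should equal n(n+1)/2 = 21.)
Step 4: Test statistic W = min(W+, W-) = 9.
Step 5: No ties, so the exact null distribution over the 2^6 = 64 sign assignments gives the two-sided p-value = 0.843750.
Step 6: alpha = 0.05. fail to reject H0.

W+ = 9, W- = 12, W = min = 9, p = 0.843750, fail to reject H0.


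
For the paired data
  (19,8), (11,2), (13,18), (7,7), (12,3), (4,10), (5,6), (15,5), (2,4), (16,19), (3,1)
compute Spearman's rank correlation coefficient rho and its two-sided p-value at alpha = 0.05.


Step 1: Rank x and y separately (midranks; no ties here).
rank(x): 19->11, 11->6, 13->8, 7->5, 12->7, 4->3, 5->4, 15->9, 2->1, 16->10, 3->2
rank(y): 8->8, 2->2, 18->10, 7->7, 3->3, 10->9, 6->6, 5->5, 4->4, 19->11, 1->1
Step 2: d_i = R_x(i) - R_y(i); compute d_i^2.
  (11-8)^2=9, (6-2)^2=16, (8-10)^2=4, (5-7)^2=4, (7-3)^2=16, (3-9)^2=36, (4-6)^2=4, (9-5)^2=16, (1-4)^2=9, (10-11)^2=1, (2-1)^2=1
sum(d^2) = 116.
Step 3: rho = 1 - 6*116 / (11*(11^2 - 1)) = 1 - 696/1320 = 0.472727.
Step 4: Under H0, t = rho * sqrt((n-2)/(1-rho^2)) = 1.6094 ~ t(9).
Step 5: Two-sided p-value from the t-distribution with 9 df = 0.141999.
Step 6: alpha = 0.05. fail to reject H0.

rho = 0.4727, p = 0.141999, fail to reject H0 at alpha = 0.05.


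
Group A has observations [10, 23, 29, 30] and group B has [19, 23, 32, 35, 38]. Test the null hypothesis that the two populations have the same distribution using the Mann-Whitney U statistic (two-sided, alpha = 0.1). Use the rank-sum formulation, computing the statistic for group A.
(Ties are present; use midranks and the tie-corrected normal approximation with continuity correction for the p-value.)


Step 1: Combine and sort all 9 observations; assign midranks.
sorted (value, group): (10,X), (19,Y), (23,X), (23,Y), (29,X), (30,X), (32,Y), (35,Y), (38,Y)
ranks: 10->1, 19->2, 23->3.5, 23->3.5, 29->5, 30->6, 32->7, 35->8, 38->9
Step 2: Rank sum for X: R1 = 1 + 3.5 + 5 + 6 = 15.5.
Step 3: U_X = R1 - n1(n1+1)/2 = 15.5 - 4*5/2 = 15.5 - 10 = 5.5.
       U_Y = n1*n2 - U_X = 20 - 5.5 = 14.5.
Step 4: Ties are present, so use the tie-corrected normal approximation (with continuity correction) for the p-value.
Step 5: p-value = 0.325163; compare to alpha = 0.1. fail to reject H0.

U_X = 5.5, p = 0.325163, fail to reject H0 at alpha = 0.1.


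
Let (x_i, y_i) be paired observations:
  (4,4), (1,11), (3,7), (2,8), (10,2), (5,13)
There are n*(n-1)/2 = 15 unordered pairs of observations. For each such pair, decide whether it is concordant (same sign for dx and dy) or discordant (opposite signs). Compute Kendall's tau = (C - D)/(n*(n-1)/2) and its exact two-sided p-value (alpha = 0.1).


Step 1: Enumerate the 15 unordered pairs (i,j) with i<j and classify each by sign(x_j-x_i) * sign(y_j-y_i).
  (1,2):dx=-3,dy=+7->D; (1,3):dx=-1,dy=+3->D; (1,4):dx=-2,dy=+4->D; (1,5):dx=+6,dy=-2->D
  (1,6):dx=+1,dy=+9->C; (2,3):dx=+2,dy=-4->D; (2,4):dx=+1,dy=-3->D; (2,5):dx=+9,dy=-9->D
  (2,6):dx=+4,dy=+2->C; (3,4):dx=-1,dy=+1->D; (3,5):dx=+7,dy=-5->D; (3,6):dx=+2,dy=+6->C
  (4,5):dx=+8,dy=-6->D; (4,6):dx=+3,dy=+5->C; (5,6):dx=-5,dy=+11->D
Step 2: C = 4, D = 11, total pairs = 15.
Step 3: tau = (C - D)/(n(n-1)/2) = (4 - 11)/15 = -0.466667.
Step 4: Exact two-sided p-value (enumerate n! = 720 permutations of y under H0): p = 0.272222.
Step 5: alpha = 0.1. fail to reject H0.

tau_b = -0.4667 (C=4, D=11), p = 0.272222, fail to reject H0.


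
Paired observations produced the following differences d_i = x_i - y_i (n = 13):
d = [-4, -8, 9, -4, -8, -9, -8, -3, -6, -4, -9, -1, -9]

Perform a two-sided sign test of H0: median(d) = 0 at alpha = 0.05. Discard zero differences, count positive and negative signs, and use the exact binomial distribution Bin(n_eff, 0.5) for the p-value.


Step 1: Discard zero differences. Original n = 13; n_eff = number of nonzero differences = 13.
Nonzero differences (with sign): -4, -8, +9, -4, -8, -9, -8, -3, -6, -4, -9, -1, -9
Step 2: Count signs: positive = 1, negative = 12.
Step 3: Under H0: P(positive) = 0.5, so the number of positives S ~ Bin(13, 0.5).
Step 4: Two-sided exact p-value = sum of Bin(13,0.5) probabilities at or below the observed probability = 0.003418.
Step 5: alpha = 0.05. reject H0.

n_eff = 13, pos = 1, neg = 12, p = 0.003418, reject H0.


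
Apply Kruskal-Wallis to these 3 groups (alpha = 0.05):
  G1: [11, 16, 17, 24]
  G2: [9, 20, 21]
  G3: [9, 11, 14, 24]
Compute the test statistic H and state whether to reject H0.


Step 1: Combine all N = 11 observations and assign midranks.
sorted (value, group, rank): (9,G2,1.5), (9,G3,1.5), (11,G1,3.5), (11,G3,3.5), (14,G3,5), (16,G1,6), (17,G1,7), (20,G2,8), (21,G2,9), (24,G1,10.5), (24,G3,10.5)
Step 2: Sum ranks within each group.
R_1 = 27 (n_1 = 4)
R_2 = 18.5 (n_2 = 3)
R_3 = 20.5 (n_3 = 4)
Step 3: H = 12/(N(N+1)) * sum(R_i^2/n_i) - 3(N+1)
     = 12/(11*12) * (27^2/4 + 18.5^2/3 + 20.5^2/4) - 3*12
     = 0.090909 * 401.396 - 36
     = 0.490530.
Step 4: Ties present; correction factor C = 1 - 18/(11^3 - 11) = 0.986364. Corrected H = 0.490530 / 0.986364 = 0.497312.
Step 5: Under H0, H ~ chi^2(2); p-value = 0.779848.
Step 6: alpha = 0.05. fail to reject H0.

H = 0.4973, df = 2, p = 0.779848, fail to reject H0.


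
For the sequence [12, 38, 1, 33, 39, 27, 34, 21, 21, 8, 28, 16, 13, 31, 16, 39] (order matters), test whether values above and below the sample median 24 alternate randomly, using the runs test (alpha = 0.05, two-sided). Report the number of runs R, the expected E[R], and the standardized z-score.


Step 1: Compute median = 24; label A = above, B = below.
Labels in order: BABAAAABBBABBABA  (n_A = 8, n_B = 8)
Step 2: Count runs R = 10.
Step 3: Under H0 (random ordering), E[R] = 2*n_A*n_B/(n_A+n_B) + 1 = 2*8*8/16 + 1 = 9.0000.
        Var[R] = 2*n_A*n_B*(2*n_A*n_B - n_A - n_B) / ((n_A+n_B)^2 * (n_A+n_B-1)) = 14336/3840 = 3.7333.
        SD[R] = 1.9322.
Step 4: Continuity-corrected z = (R - 0.5 - E[R]) / SD[R] = (10 - 0.5 - 9.0000) / 1.9322 = 0.2588.
Step 5: Two-sided p-value via normal approximation = 2*(1 - Phi(|z|)) = 0.795809.
Step 6: alpha = 0.05. fail to reject H0.

R = 10, z = 0.2588, p = 0.795809, fail to reject H0.


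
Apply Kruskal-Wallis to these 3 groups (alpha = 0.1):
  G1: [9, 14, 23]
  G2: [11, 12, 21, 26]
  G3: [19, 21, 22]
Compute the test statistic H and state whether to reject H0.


Step 1: Combine all N = 10 observations and assign midranks.
sorted (value, group, rank): (9,G1,1), (11,G2,2), (12,G2,3), (14,G1,4), (19,G3,5), (21,G2,6.5), (21,G3,6.5), (22,G3,8), (23,G1,9), (26,G2,10)
Step 2: Sum ranks within each group.
R_1 = 14 (n_1 = 3)
R_2 = 21.5 (n_2 = 4)
R_3 = 19.5 (n_3 = 3)
Step 3: H = 12/(N(N+1)) * sum(R_i^2/n_i) - 3(N+1)
     = 12/(10*11) * (14^2/3 + 21.5^2/4 + 19.5^2/3) - 3*11
     = 0.109091 * 307.646 - 33
     = 0.561364.
Step 4: Ties present; correction factor C = 1 - 6/(10^3 - 10) = 0.993939. Corrected H = 0.561364 / 0.993939 = 0.564787.
Step 5: Under H0, H ~ chi^2(2); p-value = 0.753977.
Step 6: alpha = 0.1. fail to reject H0.

H = 0.5648, df = 2, p = 0.753977, fail to reject H0.


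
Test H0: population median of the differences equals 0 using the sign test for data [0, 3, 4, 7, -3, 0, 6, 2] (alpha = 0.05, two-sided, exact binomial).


Step 1: Discard zero differences. Original n = 8; n_eff = number of nonzero differences = 6.
Nonzero differences (with sign): +3, +4, +7, -3, +6, +2
Step 2: Count signs: positive = 5, negative = 1.
Step 3: Under H0: P(positive) = 0.5, so the number of positives S ~ Bin(6, 0.5).
Step 4: Two-sided exact p-value = sum of Bin(6,0.5) probabilities at or below the observed probability = 0.218750.
Step 5: alpha = 0.05. fail to reject H0.

n_eff = 6, pos = 5, neg = 1, p = 0.218750, fail to reject H0.


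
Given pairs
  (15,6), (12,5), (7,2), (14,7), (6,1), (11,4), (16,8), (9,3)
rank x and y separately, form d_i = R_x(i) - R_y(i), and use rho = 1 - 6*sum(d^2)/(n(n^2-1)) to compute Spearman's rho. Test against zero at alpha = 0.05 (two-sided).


Step 1: Rank x and y separately (midranks; no ties here).
rank(x): 15->7, 12->5, 7->2, 14->6, 6->1, 11->4, 16->8, 9->3
rank(y): 6->6, 5->5, 2->2, 7->7, 1->1, 4->4, 8->8, 3->3
Step 2: d_i = R_x(i) - R_y(i); compute d_i^2.
  (7-6)^2=1, (5-5)^2=0, (2-2)^2=0, (6-7)^2=1, (1-1)^2=0, (4-4)^2=0, (8-8)^2=0, (3-3)^2=0
sum(d^2) = 2.
Step 3: rho = 1 - 6*2 / (8*(8^2 - 1)) = 1 - 12/504 = 0.976190.
Step 4: Under H0, t = rho * sqrt((n-2)/(1-rho^2)) = 11.0235 ~ t(6).
Step 5: Two-sided p-value from the t-distribution with 6 df = 0.000033.
Step 6: alpha = 0.05. reject H0.

rho = 0.9762, p = 0.000033, reject H0 at alpha = 0.05.


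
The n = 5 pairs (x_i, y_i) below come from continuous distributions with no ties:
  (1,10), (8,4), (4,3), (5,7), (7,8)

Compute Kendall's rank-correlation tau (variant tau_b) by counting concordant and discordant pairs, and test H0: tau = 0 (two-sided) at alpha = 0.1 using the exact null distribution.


Step 1: Enumerate the 10 unordered pairs (i,j) with i<j and classify each by sign(x_j-x_i) * sign(y_j-y_i).
  (1,2):dx=+7,dy=-6->D; (1,3):dx=+3,dy=-7->D; (1,4):dx=+4,dy=-3->D; (1,5):dx=+6,dy=-2->D
  (2,3):dx=-4,dy=-1->C; (2,4):dx=-3,dy=+3->D; (2,5):dx=-1,dy=+4->D; (3,4):dx=+1,dy=+4->C
  (3,5):dx=+3,dy=+5->C; (4,5):dx=+2,dy=+1->C
Step 2: C = 4, D = 6, total pairs = 10.
Step 3: tau = (C - D)/(n(n-1)/2) = (4 - 6)/10 = -0.200000.
Step 4: Exact two-sided p-value (enumerate n! = 120 permutations of y under H0): p = 0.816667.
Step 5: alpha = 0.1. fail to reject H0.

tau_b = -0.2000 (C=4, D=6), p = 0.816667, fail to reject H0.


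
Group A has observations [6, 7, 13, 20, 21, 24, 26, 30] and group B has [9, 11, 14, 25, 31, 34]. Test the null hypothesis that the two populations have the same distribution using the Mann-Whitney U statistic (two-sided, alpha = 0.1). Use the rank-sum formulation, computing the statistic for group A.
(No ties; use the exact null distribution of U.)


Step 1: Combine and sort all 14 observations; assign midranks.
sorted (value, group): (6,X), (7,X), (9,Y), (11,Y), (13,X), (14,Y), (20,X), (21,X), (24,X), (25,Y), (26,X), (30,X), (31,Y), (34,Y)
ranks: 6->1, 7->2, 9->3, 11->4, 13->5, 14->6, 20->7, 21->8, 24->9, 25->10, 26->11, 30->12, 31->13, 34->14
Step 2: Rank sum for X: R1 = 1 + 2 + 5 + 7 + 8 + 9 + 11 + 12 = 55.
Step 3: U_X = R1 - n1(n1+1)/2 = 55 - 8*9/2 = 55 - 36 = 19.
       U_Y = n1*n2 - U_X = 48 - 19 = 29.
Step 4: No ties, so the exact null distribution of U (based on enumerating the C(14,8) = 3003 equally likely rank assignments) gives the two-sided p-value.
Step 5: p-value = 0.572761; compare to alpha = 0.1. fail to reject H0.

U_X = 19, p = 0.572761, fail to reject H0 at alpha = 0.1.


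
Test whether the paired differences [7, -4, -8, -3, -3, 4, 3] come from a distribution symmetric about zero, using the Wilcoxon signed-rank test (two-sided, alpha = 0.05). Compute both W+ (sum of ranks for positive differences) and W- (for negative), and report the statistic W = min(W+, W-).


Step 1: Drop any zero differences (none here) and take |d_i|.
|d| = [7, 4, 8, 3, 3, 4, 3]
Step 2: Midrank |d_i| (ties get averaged ranks).
ranks: |7|->6, |4|->4.5, |8|->7, |3|->2, |3|->2, |4|->4.5, |3|->2
Step 3: Attach original signs; sum ranks with positive sign and with negative sign.
W+ = 6 + 4.5 + 2 = 12.5
W- = 4.5 + 7 + 2 + 2 = 15.5
(Check: W+ + W- = 28 should equal n(n+1)/2 = 28.)
Step 4: Test statistic W = min(W+, W-) = 12.5.
Step 5: Ties in |d|, so use the tie-corrected normal approximation.
        E[W] = n(n+1)/4 = 7*8/4 = 14.
        Tie groups: |d|=3 (t=3), |d|=4 (t=2); sum(t^3 - t) = 30.
        Var[W] = n(n+1)(2n+1)/24 - sum(t^3-t)/48 = 840/24 - 30/48 = 34.375.
        z = (W - E[W]) / sqrt(Var[W]) = (12.5 - 14) / 5.8630 = -0.2558.
        Two-sided p = 2*Phi(z) = 0.798074.
Step 6: alpha = 0.05. fail to reject H0.

W+ = 12.5, W- = 15.5, W = min = 12.5, p = 0.798074, fail to reject H0.


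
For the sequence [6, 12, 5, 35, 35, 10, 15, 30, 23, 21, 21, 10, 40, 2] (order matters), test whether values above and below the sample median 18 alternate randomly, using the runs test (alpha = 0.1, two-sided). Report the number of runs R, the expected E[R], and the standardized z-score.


Step 1: Compute median = 18; label A = above, B = below.
Labels in order: BBBAABBAAAABAB  (n_A = 7, n_B = 7)
Step 2: Count runs R = 7.
Step 3: Under H0 (random ordering), E[R] = 2*n_A*n_B/(n_A+n_B) + 1 = 2*7*7/14 + 1 = 8.0000.
        Var[R] = 2*n_A*n_B*(2*n_A*n_B - n_A - n_B) / ((n_A+n_B)^2 * (n_A+n_B-1)) = 8232/2548 = 3.2308.
        SD[R] = 1.7974.
Step 4: Continuity-corrected z = (R + 0.5 - E[R]) / SD[R] = (7 + 0.5 - 8.0000) / 1.7974 = -0.2782.
Step 5: Two-sided p-value via normal approximation = 2*(1 - Phi(|z|)) = 0.780879.
Step 6: alpha = 0.1. fail to reject H0.

R = 7, z = -0.2782, p = 0.780879, fail to reject H0.


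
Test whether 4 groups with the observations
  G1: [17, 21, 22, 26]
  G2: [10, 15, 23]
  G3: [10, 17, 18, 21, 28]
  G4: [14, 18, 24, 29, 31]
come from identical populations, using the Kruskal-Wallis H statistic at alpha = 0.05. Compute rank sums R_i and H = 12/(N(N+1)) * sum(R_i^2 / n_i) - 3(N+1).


Step 1: Combine all N = 17 observations and assign midranks.
sorted (value, group, rank): (10,G2,1.5), (10,G3,1.5), (14,G4,3), (15,G2,4), (17,G1,5.5), (17,G3,5.5), (18,G3,7.5), (18,G4,7.5), (21,G1,9.5), (21,G3,9.5), (22,G1,11), (23,G2,12), (24,G4,13), (26,G1,14), (28,G3,15), (29,G4,16), (31,G4,17)
Step 2: Sum ranks within each group.
R_1 = 40 (n_1 = 4)
R_2 = 17.5 (n_2 = 3)
R_3 = 39 (n_3 = 5)
R_4 = 56.5 (n_4 = 5)
Step 3: H = 12/(N(N+1)) * sum(R_i^2/n_i) - 3(N+1)
     = 12/(17*18) * (40^2/4 + 17.5^2/3 + 39^2/5 + 56.5^2/5) - 3*18
     = 0.039216 * 1444.73 - 54
     = 2.656209.
Step 4: Ties present; correction factor C = 1 - 24/(17^3 - 17) = 0.995098. Corrected H = 2.656209 / 0.995098 = 2.669294.
Step 5: Under H0, H ~ chi^2(3); p-value = 0.445471.
Step 6: alpha = 0.05. fail to reject H0.

H = 2.6693, df = 3, p = 0.445471, fail to reject H0.


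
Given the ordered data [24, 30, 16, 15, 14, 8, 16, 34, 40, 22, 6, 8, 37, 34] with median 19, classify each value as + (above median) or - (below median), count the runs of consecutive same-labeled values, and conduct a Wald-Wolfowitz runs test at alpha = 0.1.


Step 1: Compute median = 19; label A = above, B = below.
Labels in order: AABBBBBAAABBAA  (n_A = 7, n_B = 7)
Step 2: Count runs R = 5.
Step 3: Under H0 (random ordering), E[R] = 2*n_A*n_B/(n_A+n_B) + 1 = 2*7*7/14 + 1 = 8.0000.
        Var[R] = 2*n_A*n_B*(2*n_A*n_B - n_A - n_B) / ((n_A+n_B)^2 * (n_A+n_B-1)) = 8232/2548 = 3.2308.
        SD[R] = 1.7974.
Step 4: Continuity-corrected z = (R + 0.5 - E[R]) / SD[R] = (5 + 0.5 - 8.0000) / 1.7974 = -1.3909.
Step 5: Two-sided p-value via normal approximation = 2*(1 - Phi(|z|)) = 0.164264.
Step 6: alpha = 0.1. fail to reject H0.

R = 5, z = -1.3909, p = 0.164264, fail to reject H0.


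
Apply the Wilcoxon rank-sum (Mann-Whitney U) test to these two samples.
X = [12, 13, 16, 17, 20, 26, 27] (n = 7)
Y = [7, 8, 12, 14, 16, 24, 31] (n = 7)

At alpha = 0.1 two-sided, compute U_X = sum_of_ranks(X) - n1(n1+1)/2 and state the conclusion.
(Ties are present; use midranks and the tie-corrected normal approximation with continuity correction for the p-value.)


Step 1: Combine and sort all 14 observations; assign midranks.
sorted (value, group): (7,Y), (8,Y), (12,X), (12,Y), (13,X), (14,Y), (16,X), (16,Y), (17,X), (20,X), (24,Y), (26,X), (27,X), (31,Y)
ranks: 7->1, 8->2, 12->3.5, 12->3.5, 13->5, 14->6, 16->7.5, 16->7.5, 17->9, 20->10, 24->11, 26->12, 27->13, 31->14
Step 2: Rank sum for X: R1 = 3.5 + 5 + 7.5 + 9 + 10 + 12 + 13 = 60.
Step 3: U_X = R1 - n1(n1+1)/2 = 60 - 7*8/2 = 60 - 28 = 32.
       U_Y = n1*n2 - U_X = 49 - 32 = 17.
Step 4: Ties are present, so use the tie-corrected normal approximation (with continuity correction) for the p-value.
Step 5: p-value = 0.370039; compare to alpha = 0.1. fail to reject H0.

U_X = 32, p = 0.370039, fail to reject H0 at alpha = 0.1.
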